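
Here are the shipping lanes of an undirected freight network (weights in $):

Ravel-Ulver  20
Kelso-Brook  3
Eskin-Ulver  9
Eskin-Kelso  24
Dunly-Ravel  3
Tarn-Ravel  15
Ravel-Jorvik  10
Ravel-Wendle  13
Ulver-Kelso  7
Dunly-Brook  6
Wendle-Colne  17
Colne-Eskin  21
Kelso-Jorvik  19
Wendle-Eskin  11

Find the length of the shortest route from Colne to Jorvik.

$40

Settle nodes by increasing distance from Colne:
Colne: 0
Wendle: 17  (via Colne)
Eskin: 21  (via Colne)
Ravel: 30  (via Wendle)
Ulver: 30  (via Eskin)
Dunly: 33  (via Ravel)
Kelso: 37  (via Ulver)
Brook: 39  (via Dunly)
Jorvik: 40  (via Ravel)
Shortest route: Colne → Wendle → Ravel → Jorvik = $40.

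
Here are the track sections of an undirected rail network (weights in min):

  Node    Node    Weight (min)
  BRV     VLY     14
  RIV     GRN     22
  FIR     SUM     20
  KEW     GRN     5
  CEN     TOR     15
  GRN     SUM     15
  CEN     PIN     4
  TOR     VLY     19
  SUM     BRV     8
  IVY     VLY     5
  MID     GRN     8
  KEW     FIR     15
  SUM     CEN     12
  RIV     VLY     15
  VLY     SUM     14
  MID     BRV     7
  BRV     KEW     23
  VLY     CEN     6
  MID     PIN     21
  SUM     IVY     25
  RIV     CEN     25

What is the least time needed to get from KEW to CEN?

Enumerating some paths:
KEW–GRN–SUM–CEN: 5+15+12 = 32
KEW–GRN–MID–PIN–CEN: 5+8+21+4 = 38
Cheapest is KEW–GRN–SUM–CEN at 32 min.

32 min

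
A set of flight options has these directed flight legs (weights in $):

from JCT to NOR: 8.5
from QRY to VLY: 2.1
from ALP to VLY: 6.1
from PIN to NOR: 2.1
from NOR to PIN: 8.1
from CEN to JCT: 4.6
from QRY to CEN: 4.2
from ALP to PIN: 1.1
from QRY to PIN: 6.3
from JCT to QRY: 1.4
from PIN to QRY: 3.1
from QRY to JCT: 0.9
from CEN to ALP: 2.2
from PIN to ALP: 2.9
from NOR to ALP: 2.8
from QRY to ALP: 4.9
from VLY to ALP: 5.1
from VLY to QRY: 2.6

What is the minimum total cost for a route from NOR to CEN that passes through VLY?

$15.7

Best NOR to VLY: NOR → ALP → VLY costing 8.9
Shortest VLY→CEN: VLY → QRY → CEN = 6.8
Total via VLY: 8.9 + 6.8 = $15.7.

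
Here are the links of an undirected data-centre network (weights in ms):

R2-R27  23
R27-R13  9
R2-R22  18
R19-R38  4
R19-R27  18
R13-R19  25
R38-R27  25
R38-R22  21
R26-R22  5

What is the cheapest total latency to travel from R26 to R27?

Candidate routes:
R26 → R22 → R38 → R27: 5+21+25 = 51
R26 → R22 → R38 → R19 → R27: 5+21+4+18 = 48
R26 → R22 → R38 → R19 → R13 → R27: 5+21+4+25+9 = 64
R26 → R22 → R2 → R27: 5+18+23 = 46
The minimum is 46 ms via R26 → R22 → R2 → R27.

46 ms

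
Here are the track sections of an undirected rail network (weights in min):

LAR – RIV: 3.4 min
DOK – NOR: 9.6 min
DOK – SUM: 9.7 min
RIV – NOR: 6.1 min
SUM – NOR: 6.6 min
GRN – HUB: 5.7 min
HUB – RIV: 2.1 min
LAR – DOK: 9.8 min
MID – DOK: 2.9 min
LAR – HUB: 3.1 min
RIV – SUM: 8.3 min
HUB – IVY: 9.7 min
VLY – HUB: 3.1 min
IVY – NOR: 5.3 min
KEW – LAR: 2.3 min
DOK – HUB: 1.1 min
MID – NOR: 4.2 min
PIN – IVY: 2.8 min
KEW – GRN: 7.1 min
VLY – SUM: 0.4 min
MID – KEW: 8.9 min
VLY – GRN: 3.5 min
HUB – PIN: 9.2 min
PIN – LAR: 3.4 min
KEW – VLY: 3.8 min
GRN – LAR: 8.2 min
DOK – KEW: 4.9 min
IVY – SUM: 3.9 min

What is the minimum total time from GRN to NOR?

Running Dijkstra from GRN:
GRN: 0
VLY: 3.5  (via GRN)
SUM: 3.9  (via VLY)
HUB: 5.7  (via GRN)
DOK: 6.8  (via HUB)
KEW: 7.1  (via GRN)
IVY: 7.8  (via SUM)
RIV: 7.8  (via HUB)
LAR: 8.2  (via GRN)
MID: 9.7  (via DOK)
NOR: 10.5  (via SUM)
Shortest route: GRN–VLY–SUM–NOR = 10.5 min.

10.5 min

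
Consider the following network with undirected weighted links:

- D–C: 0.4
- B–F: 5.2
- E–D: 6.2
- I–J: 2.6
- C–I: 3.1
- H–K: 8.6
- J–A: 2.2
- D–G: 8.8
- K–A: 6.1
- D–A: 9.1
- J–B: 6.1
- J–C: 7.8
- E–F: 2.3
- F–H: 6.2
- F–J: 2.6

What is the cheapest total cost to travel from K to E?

Running Dijkstra from K:
K: 0
A: 6.1  (via K)
J: 8.3  (via A)
H: 8.6  (via K)
F: 10.9  (via J)
I: 10.9  (via J)
E: 13.2  (via F)
Shortest route: K → A → J → F → E = 13.2.

13.2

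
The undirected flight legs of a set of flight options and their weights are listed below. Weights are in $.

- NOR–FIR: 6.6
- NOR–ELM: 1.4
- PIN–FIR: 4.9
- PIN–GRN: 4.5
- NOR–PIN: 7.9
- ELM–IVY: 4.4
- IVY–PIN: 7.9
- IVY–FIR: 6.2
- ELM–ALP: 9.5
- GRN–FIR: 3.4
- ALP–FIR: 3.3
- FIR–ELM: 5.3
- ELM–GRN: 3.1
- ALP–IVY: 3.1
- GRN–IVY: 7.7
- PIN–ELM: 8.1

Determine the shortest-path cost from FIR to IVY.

$6.2

Shortest distances from FIR:
FIR: 0
ALP: 3.3  (via FIR)
GRN: 3.4  (via FIR)
PIN: 4.9  (via FIR)
ELM: 5.3  (via FIR)
IVY: 6.2  (via FIR)
Shortest route: FIR–IVY = $6.2.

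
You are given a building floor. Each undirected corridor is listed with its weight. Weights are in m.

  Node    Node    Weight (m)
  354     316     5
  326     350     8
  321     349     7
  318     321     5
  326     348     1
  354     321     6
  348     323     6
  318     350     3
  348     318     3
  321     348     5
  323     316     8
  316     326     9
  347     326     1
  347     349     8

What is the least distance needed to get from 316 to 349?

Compare a few routes:
316 → 326 → 348 → 321 → 349: 9+1+5+7 = 22
316 → 326 → 347 → 349: 9+1+8 = 18
316 → 323 → 348 → 326 → 347 → 349: 8+6+1+1+8 = 24
Cheapest is 316 → 326 → 347 → 349 at 18 m.

18 m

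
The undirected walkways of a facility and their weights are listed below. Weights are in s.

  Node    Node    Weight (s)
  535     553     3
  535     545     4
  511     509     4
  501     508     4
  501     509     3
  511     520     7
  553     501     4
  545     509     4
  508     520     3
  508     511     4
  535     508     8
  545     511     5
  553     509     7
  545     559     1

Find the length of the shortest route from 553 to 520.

11 s

Compare a few routes:
553 → 535 → 508 → 520: 3+8+3 = 14
553 → 501 → 508 → 520: 4+4+3 = 11
553 → 509 → 501 → 508 → 520: 7+3+4+3 = 17
553 → 501 → 509 → 511 → 508 → 520: 4+3+4+4+3 = 18
Cheapest is 553 → 501 → 508 → 520 at 11 s.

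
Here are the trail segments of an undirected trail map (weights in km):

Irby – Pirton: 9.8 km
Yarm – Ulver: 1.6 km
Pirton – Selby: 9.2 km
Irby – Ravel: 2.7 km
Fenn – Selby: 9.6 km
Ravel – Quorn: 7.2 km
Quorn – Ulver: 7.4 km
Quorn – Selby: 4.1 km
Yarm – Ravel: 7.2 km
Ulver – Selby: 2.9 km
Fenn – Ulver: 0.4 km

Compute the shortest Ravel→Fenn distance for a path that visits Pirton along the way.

Best Ravel to Pirton: Ravel → Irby → Pirton costing 12.5
Shortest Pirton→Fenn: Pirton → Selby → Ulver → Fenn = 12.5
Total via Pirton: 12.5 + 12.5 = 25 km.

25 km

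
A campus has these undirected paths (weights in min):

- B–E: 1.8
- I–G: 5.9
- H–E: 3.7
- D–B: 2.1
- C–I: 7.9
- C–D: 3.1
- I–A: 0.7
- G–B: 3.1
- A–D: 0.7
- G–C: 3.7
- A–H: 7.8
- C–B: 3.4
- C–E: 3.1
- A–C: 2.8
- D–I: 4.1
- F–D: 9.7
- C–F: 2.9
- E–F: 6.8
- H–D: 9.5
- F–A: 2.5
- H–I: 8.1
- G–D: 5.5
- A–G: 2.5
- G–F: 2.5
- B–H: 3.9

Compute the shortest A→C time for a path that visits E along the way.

7.7 min

Shortest A→E: A–D–B–E = 4.6
Best E to C: E–C costing 3.1
Total via E: 4.6 + 3.1 = 7.7 min.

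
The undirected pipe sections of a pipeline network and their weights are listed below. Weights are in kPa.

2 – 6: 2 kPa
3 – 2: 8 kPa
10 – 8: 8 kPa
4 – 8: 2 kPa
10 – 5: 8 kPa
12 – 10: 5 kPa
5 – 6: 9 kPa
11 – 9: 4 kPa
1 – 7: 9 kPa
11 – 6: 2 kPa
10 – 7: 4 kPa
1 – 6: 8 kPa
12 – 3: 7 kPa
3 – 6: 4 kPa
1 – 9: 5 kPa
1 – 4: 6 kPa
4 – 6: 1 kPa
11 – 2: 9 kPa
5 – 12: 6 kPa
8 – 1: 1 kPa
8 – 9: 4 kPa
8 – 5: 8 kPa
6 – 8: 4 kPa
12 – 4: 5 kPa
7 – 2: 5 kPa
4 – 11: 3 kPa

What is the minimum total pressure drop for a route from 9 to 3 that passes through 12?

Best 9 to 12: 9–8–4–12 costing 11
Shortest 12→3: 12–3 = 7
Total via 12: 11 + 7 = 18 kPa.

18 kPa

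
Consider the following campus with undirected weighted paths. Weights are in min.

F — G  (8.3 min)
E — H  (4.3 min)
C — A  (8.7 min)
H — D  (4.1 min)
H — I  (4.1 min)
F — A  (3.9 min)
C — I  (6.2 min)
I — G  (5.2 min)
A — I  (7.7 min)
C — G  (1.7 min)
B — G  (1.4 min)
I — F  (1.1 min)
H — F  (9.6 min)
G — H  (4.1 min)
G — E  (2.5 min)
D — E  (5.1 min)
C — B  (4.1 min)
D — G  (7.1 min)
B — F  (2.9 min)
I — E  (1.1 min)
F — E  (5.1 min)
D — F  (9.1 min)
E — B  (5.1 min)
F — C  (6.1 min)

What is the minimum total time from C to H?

Shortest distances from C:
C: 0
G: 1.7  (via C)
B: 3.1  (via G)
E: 4.2  (via G)
I: 5.3  (via E)
H: 5.8  (via G)
Shortest route: C → G → H = 5.8 min.

5.8 min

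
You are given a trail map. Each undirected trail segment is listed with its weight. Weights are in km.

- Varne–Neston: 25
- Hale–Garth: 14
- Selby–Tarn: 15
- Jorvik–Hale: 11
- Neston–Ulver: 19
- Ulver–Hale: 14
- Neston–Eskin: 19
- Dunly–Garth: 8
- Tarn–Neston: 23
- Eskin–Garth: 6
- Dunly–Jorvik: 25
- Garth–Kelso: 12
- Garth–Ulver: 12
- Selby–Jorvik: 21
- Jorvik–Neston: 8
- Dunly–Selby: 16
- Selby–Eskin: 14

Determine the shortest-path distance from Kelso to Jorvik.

37 km

Settle nodes by increasing distance from Kelso:
Kelso: 0
Garth: 12  (via Kelso)
Eskin: 18  (via Garth)
Dunly: 20  (via Garth)
Ulver: 24  (via Garth)
Hale: 26  (via Garth)
Selby: 32  (via Eskin)
Jorvik: 37  (via Hale)
Shortest route: Kelso–Garth–Hale–Jorvik = 37 km.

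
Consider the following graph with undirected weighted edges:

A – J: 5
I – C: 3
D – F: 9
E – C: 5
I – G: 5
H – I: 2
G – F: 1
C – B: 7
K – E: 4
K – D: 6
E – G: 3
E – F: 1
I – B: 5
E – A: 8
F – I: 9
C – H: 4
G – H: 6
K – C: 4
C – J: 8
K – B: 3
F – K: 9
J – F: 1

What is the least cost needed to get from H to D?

Running Dijkstra from H:
H: 0
I: 2  (via H)
C: 4  (via H)
G: 6  (via H)
B: 7  (via I)
F: 7  (via G)
E: 8  (via F)
J: 8  (via F)
K: 8  (via C)
A: 13  (via J)
D: 14  (via K)
Shortest route: H → C → K → D = 14.

14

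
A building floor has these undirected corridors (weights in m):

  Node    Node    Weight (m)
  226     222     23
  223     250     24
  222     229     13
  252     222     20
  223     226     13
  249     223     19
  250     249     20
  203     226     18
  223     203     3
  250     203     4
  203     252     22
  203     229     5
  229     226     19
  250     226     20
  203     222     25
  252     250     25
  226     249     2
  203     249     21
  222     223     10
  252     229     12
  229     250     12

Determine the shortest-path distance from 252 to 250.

21 m

Candidate routes:
252 → 229 → 250: 12+12 = 24
252 → 229 → 203 → 250: 12+5+4 = 21
The minimum is 21 m via 252 → 229 → 203 → 250.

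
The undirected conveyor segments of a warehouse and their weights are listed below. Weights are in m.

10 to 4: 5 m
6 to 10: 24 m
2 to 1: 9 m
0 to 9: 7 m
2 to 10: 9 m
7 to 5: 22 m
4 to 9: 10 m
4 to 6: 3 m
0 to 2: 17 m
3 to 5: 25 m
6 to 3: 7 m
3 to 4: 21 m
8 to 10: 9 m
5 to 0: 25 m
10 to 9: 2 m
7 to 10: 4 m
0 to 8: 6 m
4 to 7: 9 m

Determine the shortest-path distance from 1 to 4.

23 m

Running Dijkstra from 1:
1: 0
2: 9  (via 1)
10: 18  (via 2)
9: 20  (via 10)
7: 22  (via 10)
4: 23  (via 10)
Shortest route: 1–2–10–4 = 23 m.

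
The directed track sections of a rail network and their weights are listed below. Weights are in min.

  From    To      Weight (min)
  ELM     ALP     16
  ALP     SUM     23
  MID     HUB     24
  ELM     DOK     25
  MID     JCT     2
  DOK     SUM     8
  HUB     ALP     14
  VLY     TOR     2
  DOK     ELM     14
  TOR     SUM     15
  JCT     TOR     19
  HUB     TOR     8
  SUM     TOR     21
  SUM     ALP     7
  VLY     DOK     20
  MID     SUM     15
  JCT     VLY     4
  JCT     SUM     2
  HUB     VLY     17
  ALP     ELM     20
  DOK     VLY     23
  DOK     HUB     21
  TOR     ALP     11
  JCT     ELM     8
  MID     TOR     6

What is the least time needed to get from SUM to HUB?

73 min

Candidate routes:
SUM → TOR → ALP → ELM → DOK → HUB: 21+11+20+25+21 = 98
SUM → ALP → ELM → DOK → HUB: 7+20+25+21 = 73
Cheapest is SUM → ALP → ELM → DOK → HUB at 73 min.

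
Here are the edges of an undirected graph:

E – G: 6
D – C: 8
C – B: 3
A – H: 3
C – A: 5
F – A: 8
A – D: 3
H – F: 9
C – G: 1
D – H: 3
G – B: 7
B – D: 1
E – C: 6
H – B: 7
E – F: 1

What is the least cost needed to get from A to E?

9

Running Dijkstra from A:
A: 0
D: 3  (via A)
H: 3  (via A)
B: 4  (via D)
C: 5  (via A)
G: 6  (via C)
F: 8  (via A)
E: 9  (via F)
Shortest route: A–F–E = 9.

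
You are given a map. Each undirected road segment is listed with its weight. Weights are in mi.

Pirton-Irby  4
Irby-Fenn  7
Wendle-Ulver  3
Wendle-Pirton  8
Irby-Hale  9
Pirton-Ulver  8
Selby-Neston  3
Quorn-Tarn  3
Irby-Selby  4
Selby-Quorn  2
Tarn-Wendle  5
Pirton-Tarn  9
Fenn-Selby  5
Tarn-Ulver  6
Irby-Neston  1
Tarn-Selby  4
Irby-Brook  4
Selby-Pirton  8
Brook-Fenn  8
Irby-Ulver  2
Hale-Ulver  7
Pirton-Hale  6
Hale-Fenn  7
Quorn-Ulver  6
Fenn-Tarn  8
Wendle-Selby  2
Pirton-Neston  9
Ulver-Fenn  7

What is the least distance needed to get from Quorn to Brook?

Running Dijkstra from Quorn:
Quorn: 0
Selby: 2  (via Quorn)
Tarn: 3  (via Quorn)
Wendle: 4  (via Selby)
Neston: 5  (via Selby)
Ulver: 6  (via Quorn)
Irby: 6  (via Selby)
Fenn: 7  (via Selby)
Brook: 10  (via Irby)
Shortest route: Quorn → Selby → Irby → Brook = 10 mi.

10 mi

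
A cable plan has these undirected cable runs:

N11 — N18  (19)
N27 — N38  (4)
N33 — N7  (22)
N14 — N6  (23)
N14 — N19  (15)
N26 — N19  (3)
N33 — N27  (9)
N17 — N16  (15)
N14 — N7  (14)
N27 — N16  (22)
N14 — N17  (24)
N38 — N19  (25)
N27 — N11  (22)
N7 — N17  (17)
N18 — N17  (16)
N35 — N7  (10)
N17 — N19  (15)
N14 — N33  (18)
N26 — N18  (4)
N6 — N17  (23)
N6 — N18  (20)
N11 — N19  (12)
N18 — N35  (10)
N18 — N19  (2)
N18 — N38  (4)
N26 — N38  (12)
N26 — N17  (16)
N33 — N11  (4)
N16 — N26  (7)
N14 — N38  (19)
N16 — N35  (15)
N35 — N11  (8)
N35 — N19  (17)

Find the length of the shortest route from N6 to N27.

28

Running Dijkstra from N6:
N6: 0
N18: 20  (via N6)
N19: 22  (via N18)
N14: 23  (via N6)
N17: 23  (via N6)
N38: 24  (via N18)
N26: 24  (via N18)
N27: 28  (via N38)
Shortest route: N6–N18–N38–N27 = 28.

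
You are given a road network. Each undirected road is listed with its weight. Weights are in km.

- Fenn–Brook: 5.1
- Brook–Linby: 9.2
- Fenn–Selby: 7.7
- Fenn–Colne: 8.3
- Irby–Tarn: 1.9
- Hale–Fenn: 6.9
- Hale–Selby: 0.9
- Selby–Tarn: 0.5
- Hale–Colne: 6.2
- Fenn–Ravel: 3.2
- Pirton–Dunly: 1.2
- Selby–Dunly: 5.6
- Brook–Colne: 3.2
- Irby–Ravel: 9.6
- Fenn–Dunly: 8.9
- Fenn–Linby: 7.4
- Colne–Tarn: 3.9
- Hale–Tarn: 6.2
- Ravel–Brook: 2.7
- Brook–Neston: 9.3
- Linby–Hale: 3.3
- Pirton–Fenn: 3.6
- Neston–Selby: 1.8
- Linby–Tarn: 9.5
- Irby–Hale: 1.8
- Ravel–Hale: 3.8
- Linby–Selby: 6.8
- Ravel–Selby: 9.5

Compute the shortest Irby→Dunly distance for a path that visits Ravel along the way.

13.6 km

Shortest Irby→Ravel: Irby → Hale → Ravel = 5.6
Shortest Ravel→Dunly: Ravel → Fenn → Pirton → Dunly = 8
Total via Ravel: 5.6 + 8 = 13.6 km.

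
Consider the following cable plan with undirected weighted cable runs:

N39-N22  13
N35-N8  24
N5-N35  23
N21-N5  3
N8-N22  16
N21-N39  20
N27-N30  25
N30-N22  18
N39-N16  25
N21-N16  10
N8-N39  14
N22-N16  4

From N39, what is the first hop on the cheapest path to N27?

N22

Compare a few routes:
N39–N16–N22–N30–N27: 25+4+18+25 = 72
N39–N22–N30–N27: 13+18+25 = 56
The minimum is 56 via N39–N22–N30–N27.
So from N39 the first move is to N22.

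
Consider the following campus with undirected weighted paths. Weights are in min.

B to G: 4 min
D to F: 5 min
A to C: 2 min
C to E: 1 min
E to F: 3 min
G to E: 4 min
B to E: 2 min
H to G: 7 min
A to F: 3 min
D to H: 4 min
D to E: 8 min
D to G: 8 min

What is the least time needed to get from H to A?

Running Dijkstra from H:
H: 0
D: 4  (via H)
G: 7  (via H)
F: 9  (via D)
B: 11  (via G)
E: 11  (via G)
A: 12  (via F)
Shortest route: H → D → F → A = 12 min.

12 min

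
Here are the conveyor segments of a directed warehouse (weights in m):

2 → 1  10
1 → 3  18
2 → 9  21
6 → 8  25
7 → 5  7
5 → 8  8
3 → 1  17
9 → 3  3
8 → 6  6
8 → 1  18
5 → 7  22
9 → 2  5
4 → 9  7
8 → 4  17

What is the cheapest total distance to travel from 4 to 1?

Settle nodes by increasing distance from 4:
4: 0
9: 7  (via 4)
3: 10  (via 9)
2: 12  (via 9)
1: 22  (via 2)
Shortest route: 4–9–2–1 = 22 m.

22 m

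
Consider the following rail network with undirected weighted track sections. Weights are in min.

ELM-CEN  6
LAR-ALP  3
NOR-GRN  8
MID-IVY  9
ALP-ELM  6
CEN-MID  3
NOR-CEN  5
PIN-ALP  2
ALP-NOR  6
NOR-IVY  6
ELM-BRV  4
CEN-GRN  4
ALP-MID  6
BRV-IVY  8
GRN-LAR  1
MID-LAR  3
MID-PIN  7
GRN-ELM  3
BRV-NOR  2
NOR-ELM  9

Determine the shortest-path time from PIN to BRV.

10 min

Compare a few routes:
PIN → ALP → NOR → BRV: 2+6+2 = 10
PIN → ALP → ELM → BRV: 2+6+4 = 12
The minimum is 10 min via PIN → ALP → NOR → BRV.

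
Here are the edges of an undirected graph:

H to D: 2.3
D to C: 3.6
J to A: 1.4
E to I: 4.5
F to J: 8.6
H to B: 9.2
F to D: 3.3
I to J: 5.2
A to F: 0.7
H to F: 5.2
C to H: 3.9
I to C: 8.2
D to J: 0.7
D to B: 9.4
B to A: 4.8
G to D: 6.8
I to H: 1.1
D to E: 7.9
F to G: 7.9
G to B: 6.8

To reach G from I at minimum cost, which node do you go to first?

H

Candidate routes:
I - H - D - G: 1.1+2.3+6.8 = 10.2
I - J - D - G: 5.2+0.7+6.8 = 12.7
Cheapest is I - H - D - G at 10.2.
So from I the first move is to H.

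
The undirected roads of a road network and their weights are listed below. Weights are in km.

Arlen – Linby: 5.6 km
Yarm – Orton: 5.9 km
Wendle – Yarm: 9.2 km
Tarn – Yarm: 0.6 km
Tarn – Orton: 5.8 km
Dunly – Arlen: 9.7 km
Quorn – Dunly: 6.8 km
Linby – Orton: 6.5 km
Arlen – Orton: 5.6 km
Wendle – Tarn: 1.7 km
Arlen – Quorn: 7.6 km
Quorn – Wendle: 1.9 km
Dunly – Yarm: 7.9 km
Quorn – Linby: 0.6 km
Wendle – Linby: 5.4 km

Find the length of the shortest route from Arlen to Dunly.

9.7 km

Shortest distances from Arlen:
Arlen: 0
Orton: 5.6  (via Arlen)
Linby: 5.6  (via Arlen)
Quorn: 6.2  (via Linby)
Wendle: 8.1  (via Quorn)
Dunly: 9.7  (via Arlen)
Shortest route: Arlen–Dunly = 9.7 km.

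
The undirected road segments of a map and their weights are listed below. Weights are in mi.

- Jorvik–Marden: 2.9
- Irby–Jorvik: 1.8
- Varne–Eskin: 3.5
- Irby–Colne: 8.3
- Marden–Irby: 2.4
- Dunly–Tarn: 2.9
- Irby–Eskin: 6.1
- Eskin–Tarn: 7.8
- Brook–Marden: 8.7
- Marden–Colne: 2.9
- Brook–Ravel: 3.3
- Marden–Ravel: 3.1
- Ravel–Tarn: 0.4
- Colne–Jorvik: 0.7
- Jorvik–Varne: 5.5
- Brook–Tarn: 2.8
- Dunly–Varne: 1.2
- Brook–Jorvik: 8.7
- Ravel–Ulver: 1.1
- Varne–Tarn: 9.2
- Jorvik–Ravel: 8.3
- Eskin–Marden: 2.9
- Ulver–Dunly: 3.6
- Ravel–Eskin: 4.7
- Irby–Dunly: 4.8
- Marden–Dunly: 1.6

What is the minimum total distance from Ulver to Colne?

Shortest distances from Ulver:
Ulver: 0
Ravel: 1.1  (via Ulver)
Tarn: 1.5  (via Ravel)
Dunly: 3.6  (via Ulver)
Marden: 4.2  (via Ravel)
Brook: 4.3  (via Tarn)
Varne: 4.8  (via Dunly)
Eskin: 5.8  (via Ravel)
Irby: 6.6  (via Marden)
Jorvik: 7.1  (via Marden)
Colne: 7.1  (via Marden)
Shortest route: Ulver → Ravel → Marden → Colne = 7.1 mi.

7.1 mi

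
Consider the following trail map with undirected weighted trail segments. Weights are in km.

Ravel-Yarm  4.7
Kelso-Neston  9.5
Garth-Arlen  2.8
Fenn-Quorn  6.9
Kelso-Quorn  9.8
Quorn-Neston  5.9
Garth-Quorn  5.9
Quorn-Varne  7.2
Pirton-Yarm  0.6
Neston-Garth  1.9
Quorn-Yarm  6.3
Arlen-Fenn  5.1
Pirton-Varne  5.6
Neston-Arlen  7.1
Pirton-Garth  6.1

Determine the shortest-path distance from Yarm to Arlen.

9.5 km

Compare a few routes:
Yarm - Pirton - Garth - Neston - Arlen: 0.6+6.1+1.9+7.1 = 15.7
Yarm - Pirton - Garth - Arlen: 0.6+6.1+2.8 = 9.5
Yarm - Quorn - Garth - Arlen: 6.3+5.9+2.8 = 15
Cheapest is Yarm - Pirton - Garth - Arlen at 9.5 km.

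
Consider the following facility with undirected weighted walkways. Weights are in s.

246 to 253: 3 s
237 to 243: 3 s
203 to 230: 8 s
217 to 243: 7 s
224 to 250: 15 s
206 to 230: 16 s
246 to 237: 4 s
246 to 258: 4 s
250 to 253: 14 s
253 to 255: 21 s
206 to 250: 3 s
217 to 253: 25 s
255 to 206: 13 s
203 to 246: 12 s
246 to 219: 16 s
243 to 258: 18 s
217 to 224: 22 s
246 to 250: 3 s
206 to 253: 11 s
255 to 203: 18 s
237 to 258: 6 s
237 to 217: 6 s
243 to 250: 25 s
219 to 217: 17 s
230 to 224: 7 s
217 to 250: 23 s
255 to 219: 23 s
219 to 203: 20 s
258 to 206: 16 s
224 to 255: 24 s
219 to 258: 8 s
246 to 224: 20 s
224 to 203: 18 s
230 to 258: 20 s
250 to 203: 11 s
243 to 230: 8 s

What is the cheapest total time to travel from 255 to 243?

26 s

Shortest distances from 255:
255: 0
206: 13  (via 255)
250: 16  (via 206)
203: 18  (via 255)
246: 19  (via 250)
253: 21  (via 255)
219: 23  (via 255)
258: 23  (via 246)
237: 23  (via 246)
224: 24  (via 255)
243: 26  (via 237)
Shortest route: 255–206–250–246–237–243 = 26 s.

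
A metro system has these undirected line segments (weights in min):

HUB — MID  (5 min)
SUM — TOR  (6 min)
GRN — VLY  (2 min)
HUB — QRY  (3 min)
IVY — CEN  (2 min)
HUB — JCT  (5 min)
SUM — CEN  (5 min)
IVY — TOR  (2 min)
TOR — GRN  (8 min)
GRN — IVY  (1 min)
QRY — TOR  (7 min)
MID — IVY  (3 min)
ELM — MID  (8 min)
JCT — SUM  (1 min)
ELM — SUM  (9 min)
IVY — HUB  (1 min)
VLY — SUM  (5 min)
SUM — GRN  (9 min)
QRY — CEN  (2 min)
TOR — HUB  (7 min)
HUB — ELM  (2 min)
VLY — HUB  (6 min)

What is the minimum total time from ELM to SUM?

8 min

Compare a few routes:
ELM → HUB → JCT → SUM: 2+5+1 = 8
ELM → SUM: 9 = 9
The minimum is 8 min via ELM → HUB → JCT → SUM.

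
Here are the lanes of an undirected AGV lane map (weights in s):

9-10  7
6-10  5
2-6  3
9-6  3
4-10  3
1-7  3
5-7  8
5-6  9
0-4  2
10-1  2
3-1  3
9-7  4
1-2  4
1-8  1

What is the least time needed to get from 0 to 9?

12 s

Running Dijkstra from 0:
0: 0
4: 2  (via 0)
10: 5  (via 4)
1: 7  (via 10)
8: 8  (via 1)
3: 10  (via 1)
6: 10  (via 10)
7: 10  (via 1)
2: 11  (via 1)
9: 12  (via 10)
Shortest route: 0 → 4 → 10 → 9 = 12 s.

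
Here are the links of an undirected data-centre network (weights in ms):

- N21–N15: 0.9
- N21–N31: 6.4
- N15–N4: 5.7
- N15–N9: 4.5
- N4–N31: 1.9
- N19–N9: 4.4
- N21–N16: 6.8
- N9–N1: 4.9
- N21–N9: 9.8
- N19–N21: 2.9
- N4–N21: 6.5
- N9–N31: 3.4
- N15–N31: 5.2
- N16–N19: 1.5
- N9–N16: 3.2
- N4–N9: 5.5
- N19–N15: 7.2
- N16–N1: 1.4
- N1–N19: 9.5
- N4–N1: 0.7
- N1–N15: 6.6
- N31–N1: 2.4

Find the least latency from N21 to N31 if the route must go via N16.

Shortest N21→N16: N21 → N19 → N16 = 4.4
Best N16 to N31: N16 → N1 → N31 costing 3.8
Total via N16: 4.4 + 3.8 = 8.2 ms.

8.2 ms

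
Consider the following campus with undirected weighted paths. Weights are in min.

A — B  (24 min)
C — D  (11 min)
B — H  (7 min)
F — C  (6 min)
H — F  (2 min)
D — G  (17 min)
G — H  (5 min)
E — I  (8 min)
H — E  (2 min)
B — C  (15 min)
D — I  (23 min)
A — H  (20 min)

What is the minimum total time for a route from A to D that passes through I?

53 min

Shortest A→I: A–H–E–I = 30
Shortest I→D: I–D = 23
Total via I: 30 + 23 = 53 min.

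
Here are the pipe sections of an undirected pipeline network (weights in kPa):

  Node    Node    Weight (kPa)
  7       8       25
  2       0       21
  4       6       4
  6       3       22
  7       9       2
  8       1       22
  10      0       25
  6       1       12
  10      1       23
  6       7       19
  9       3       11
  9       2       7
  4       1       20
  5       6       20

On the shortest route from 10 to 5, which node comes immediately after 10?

Enumerating some paths:
10 → 1 → 4 → 6 → 5: 23+20+4+20 = 67
10 → 1 → 6 → 5: 23+12+20 = 55
Cheapest is 10 → 1 → 6 → 5 at 55 kPa.
So from 10 the first move is to 1.

1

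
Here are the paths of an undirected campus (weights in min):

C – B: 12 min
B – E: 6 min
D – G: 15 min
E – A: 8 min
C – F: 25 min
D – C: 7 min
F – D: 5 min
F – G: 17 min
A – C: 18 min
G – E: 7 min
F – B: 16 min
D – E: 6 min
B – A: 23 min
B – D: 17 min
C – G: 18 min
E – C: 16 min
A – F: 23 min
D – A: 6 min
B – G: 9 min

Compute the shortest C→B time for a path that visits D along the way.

Shortest C→D: C–D = 7
Best D to B: D–E–B costing 12
Total via D: 7 + 12 = 19 min.

19 min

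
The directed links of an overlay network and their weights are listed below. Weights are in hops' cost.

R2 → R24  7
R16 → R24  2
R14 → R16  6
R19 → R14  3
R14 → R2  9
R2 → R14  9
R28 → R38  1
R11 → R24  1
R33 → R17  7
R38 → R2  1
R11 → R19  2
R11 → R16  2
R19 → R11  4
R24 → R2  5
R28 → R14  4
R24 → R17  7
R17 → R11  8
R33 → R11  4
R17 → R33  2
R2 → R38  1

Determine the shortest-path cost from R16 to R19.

Settle nodes by increasing distance from R16:
R16: 0
R24: 2  (via R16)
R2: 7  (via R24)
R38: 8  (via R2)
R17: 9  (via R24)
R33: 11  (via R17)
R11: 15  (via R33)
R14: 16  (via R2)
R19: 17  (via R11)
Shortest route: R16 → R24 → R17 → R33 → R11 → R19 = 17 hops' cost.

17 hops' cost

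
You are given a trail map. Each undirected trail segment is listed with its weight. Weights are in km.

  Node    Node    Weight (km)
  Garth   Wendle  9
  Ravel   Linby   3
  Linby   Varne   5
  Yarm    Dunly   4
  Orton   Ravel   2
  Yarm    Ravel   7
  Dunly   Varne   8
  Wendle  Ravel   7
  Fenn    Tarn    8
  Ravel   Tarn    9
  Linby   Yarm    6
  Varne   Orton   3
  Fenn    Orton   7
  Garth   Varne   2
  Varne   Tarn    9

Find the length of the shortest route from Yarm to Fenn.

Shortest distances from Yarm:
Yarm: 0
Dunly: 4  (via Yarm)
Linby: 6  (via Yarm)
Ravel: 7  (via Yarm)
Orton: 9  (via Ravel)
Varne: 11  (via Linby)
Garth: 13  (via Varne)
Wendle: 14  (via Ravel)
Fenn: 16  (via Orton)
Shortest route: Yarm → Ravel → Orton → Fenn = 16 km.

16 km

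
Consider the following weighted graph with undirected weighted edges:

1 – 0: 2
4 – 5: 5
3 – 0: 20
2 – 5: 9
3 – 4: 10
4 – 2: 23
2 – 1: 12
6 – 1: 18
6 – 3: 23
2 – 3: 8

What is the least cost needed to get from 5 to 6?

38

Running Dijkstra from 5:
5: 0
4: 5  (via 5)
2: 9  (via 5)
3: 15  (via 4)
1: 21  (via 2)
0: 23  (via 1)
6: 38  (via 3)
Shortest route: 5 → 4 → 3 → 6 = 38.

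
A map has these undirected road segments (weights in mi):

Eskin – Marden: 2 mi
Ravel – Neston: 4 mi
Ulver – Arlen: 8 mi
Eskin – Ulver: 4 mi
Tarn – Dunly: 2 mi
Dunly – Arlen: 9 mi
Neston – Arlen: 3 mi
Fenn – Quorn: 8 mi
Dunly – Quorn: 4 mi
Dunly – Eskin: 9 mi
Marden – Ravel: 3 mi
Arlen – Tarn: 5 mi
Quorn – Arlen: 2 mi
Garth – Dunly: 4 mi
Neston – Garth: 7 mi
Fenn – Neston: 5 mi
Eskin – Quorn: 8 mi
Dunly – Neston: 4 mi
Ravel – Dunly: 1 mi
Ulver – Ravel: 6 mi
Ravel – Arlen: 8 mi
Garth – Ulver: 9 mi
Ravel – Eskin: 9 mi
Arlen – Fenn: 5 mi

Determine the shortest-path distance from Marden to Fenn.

Compare a few routes:
Marden → Ravel → Neston → Arlen → Fenn: 3+4+3+5 = 15
Marden → Ravel → Dunly → Neston → Fenn: 3+1+4+5 = 13
Marden → Ravel → Neston → Fenn: 3+4+5 = 12
Marden → Ravel → Dunly → Quorn → Arlen → Fenn: 3+1+4+2+5 = 15
The minimum is 12 mi via Marden → Ravel → Neston → Fenn.

12 mi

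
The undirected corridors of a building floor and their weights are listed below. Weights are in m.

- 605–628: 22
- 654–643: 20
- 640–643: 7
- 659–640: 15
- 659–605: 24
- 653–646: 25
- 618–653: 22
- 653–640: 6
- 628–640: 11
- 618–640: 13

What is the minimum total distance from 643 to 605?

Shortest distances from 643:
643: 0
640: 7  (via 643)
653: 13  (via 640)
628: 18  (via 640)
618: 20  (via 640)
654: 20  (via 643)
659: 22  (via 640)
646: 38  (via 653)
605: 40  (via 628)
Shortest route: 643 → 640 → 628 → 605 = 40 m.

40 m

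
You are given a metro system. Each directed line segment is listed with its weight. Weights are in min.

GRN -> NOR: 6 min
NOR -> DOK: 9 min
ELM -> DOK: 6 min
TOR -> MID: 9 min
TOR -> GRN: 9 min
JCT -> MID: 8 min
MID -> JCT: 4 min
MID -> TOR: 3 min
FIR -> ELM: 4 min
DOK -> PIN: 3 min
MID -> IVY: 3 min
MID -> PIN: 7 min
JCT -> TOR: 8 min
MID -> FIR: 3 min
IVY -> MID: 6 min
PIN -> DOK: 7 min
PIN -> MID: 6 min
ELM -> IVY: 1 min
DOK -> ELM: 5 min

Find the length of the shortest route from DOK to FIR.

Compare a few routes:
DOK - PIN - MID - FIR: 3+6+3 = 12
DOK - ELM - IVY - MID - FIR: 5+1+6+3 = 15
The minimum is 12 min via DOK - PIN - MID - FIR.

12 min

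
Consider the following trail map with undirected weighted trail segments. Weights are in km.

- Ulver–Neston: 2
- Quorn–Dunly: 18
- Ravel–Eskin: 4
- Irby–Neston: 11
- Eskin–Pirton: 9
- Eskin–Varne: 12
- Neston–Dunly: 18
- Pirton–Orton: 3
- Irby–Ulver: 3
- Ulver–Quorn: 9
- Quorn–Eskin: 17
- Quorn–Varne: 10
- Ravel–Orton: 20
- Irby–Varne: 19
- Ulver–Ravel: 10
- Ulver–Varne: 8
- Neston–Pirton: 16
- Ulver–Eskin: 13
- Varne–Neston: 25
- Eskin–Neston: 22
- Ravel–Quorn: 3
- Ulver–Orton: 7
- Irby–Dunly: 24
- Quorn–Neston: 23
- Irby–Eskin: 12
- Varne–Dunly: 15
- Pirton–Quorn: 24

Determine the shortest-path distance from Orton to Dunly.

27 km

Running Dijkstra from Orton:
Orton: 0
Pirton: 3  (via Orton)
Ulver: 7  (via Orton)
Neston: 9  (via Ulver)
Irby: 10  (via Ulver)
Eskin: 12  (via Pirton)
Varne: 15  (via Ulver)
Ravel: 16  (via Eskin)
Quorn: 16  (via Ulver)
Dunly: 27  (via Neston)
Shortest route: Orton–Ulver–Neston–Dunly = 27 km.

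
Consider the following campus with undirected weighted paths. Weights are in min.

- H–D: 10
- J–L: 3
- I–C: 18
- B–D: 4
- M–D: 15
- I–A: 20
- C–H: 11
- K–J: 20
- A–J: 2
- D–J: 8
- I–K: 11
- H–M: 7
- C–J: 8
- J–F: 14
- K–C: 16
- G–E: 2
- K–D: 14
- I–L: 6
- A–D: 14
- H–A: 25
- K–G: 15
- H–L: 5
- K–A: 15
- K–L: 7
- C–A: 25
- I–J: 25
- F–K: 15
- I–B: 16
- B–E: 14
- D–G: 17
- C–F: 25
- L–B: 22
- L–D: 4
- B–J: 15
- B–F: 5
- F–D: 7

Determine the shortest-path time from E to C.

33 min

Shortest distances from E:
E: 0
G: 2  (via E)
B: 14  (via E)
K: 17  (via G)
D: 18  (via B)
F: 19  (via B)
L: 22  (via D)
J: 25  (via L)
A: 27  (via J)
H: 27  (via L)
I: 28  (via K)
C: 33  (via K)
Shortest route: E → G → K → C = 33 min.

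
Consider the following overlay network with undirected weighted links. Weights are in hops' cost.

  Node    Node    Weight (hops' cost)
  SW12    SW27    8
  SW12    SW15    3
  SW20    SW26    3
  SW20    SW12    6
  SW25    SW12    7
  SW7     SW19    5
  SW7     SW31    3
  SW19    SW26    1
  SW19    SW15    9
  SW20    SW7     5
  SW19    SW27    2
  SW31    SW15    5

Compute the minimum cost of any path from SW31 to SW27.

Running Dijkstra from SW31:
SW31: 0
SW7: 3  (via SW31)
SW15: 5  (via SW31)
SW20: 8  (via SW7)
SW12: 8  (via SW15)
SW19: 8  (via SW7)
SW26: 9  (via SW19)
SW27: 10  (via SW19)
Shortest route: SW31–SW7–SW19–SW27 = 10 hops' cost.

10 hops' cost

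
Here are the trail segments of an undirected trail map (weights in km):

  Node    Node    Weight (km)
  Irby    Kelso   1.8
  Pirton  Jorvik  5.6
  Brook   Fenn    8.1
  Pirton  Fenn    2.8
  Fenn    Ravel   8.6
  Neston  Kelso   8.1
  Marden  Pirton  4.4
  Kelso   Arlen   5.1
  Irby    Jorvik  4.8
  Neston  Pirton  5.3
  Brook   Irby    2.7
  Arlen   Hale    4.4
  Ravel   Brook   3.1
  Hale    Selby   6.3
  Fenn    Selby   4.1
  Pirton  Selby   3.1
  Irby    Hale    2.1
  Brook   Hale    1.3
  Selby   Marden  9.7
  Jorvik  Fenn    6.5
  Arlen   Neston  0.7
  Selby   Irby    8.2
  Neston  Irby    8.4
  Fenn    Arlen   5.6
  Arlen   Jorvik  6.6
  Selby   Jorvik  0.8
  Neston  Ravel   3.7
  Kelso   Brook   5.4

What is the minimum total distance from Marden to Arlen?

10.4 km

Shortest distances from Marden:
Marden: 0
Pirton: 4.4  (via Marden)
Fenn: 7.2  (via Pirton)
Selby: 7.5  (via Pirton)
Jorvik: 8.3  (via Selby)
Neston: 9.7  (via Pirton)
Arlen: 10.4  (via Neston)
Shortest route: Marden–Pirton–Neston–Arlen = 10.4 km.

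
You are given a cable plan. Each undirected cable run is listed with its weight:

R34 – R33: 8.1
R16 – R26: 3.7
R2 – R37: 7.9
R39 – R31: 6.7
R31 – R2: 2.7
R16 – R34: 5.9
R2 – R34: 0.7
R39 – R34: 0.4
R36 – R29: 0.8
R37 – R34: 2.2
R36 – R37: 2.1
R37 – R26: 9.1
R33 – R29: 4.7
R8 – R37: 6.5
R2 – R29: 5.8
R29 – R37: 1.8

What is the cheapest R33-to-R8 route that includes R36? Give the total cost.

Shortest R33→R36: R33–R29–R36 = 5.5
Shortest R36→R8: R36–R37–R8 = 8.6
Total via R36: 5.5 + 8.6 = 14.1.

14.1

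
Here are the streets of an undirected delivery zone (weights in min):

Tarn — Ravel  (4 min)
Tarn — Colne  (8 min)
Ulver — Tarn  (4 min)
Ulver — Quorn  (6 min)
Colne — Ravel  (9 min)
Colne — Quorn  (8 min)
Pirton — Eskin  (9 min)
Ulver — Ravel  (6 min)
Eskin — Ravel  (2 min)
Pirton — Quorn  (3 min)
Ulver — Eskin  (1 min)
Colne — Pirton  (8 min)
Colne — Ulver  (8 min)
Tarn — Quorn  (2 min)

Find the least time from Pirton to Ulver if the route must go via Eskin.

Shortest Pirton→Eskin: Pirton–Eskin = 9
Shortest Eskin→Ulver: Eskin–Ulver = 1
Total via Eskin: 9 + 1 = 10 min.

10 min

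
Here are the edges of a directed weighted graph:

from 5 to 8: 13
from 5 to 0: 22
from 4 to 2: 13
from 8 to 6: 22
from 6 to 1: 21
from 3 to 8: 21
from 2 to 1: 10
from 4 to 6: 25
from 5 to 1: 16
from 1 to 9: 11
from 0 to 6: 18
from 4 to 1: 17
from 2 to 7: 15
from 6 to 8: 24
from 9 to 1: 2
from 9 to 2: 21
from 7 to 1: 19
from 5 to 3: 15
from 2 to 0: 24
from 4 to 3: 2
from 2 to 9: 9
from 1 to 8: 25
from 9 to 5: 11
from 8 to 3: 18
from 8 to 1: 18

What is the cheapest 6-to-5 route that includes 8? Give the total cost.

Best 6 to 8: 6–8 costing 24
Best 8 to 5: 8–1–9–5 costing 40
Total via 8: 24 + 40 = 64.

64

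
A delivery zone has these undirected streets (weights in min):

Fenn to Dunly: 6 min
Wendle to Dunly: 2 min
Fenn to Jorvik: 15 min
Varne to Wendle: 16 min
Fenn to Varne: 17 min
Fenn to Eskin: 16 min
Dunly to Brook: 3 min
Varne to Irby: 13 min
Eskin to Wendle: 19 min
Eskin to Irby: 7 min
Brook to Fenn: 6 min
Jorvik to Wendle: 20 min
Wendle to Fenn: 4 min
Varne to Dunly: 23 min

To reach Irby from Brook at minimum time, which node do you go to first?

Fenn

Candidate routes:
Brook–Fenn–Eskin–Irby: 6+16+7 = 29
Brook–Dunly–Wendle–Eskin–Irby: 3+2+19+7 = 31
Cheapest is Brook–Fenn–Eskin–Irby at 29 min.
So from Brook the first move is to Fenn.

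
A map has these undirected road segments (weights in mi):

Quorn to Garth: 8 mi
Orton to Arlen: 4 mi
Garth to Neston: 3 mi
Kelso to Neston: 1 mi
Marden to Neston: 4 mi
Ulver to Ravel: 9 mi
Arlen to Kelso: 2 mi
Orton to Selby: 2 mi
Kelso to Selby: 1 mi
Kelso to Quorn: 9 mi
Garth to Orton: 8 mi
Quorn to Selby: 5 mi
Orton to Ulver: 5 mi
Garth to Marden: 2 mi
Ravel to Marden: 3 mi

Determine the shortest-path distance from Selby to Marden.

Compare a few routes:
Selby–Kelso–Neston–Marden: 1+1+4 = 6
Selby–Kelso–Neston–Garth–Marden: 1+1+3+2 = 7
The minimum is 6 mi via Selby–Kelso–Neston–Marden.

6 mi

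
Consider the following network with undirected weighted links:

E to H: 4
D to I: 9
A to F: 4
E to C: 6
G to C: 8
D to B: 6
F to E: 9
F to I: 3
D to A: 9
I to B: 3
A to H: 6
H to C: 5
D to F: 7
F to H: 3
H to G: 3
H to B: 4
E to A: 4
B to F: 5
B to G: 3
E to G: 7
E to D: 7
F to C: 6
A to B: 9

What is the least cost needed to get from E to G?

7

Candidate routes:
E → G: 7 = 7
E → H → B → G: 4+4+3 = 11
Cheapest is E → G at 7.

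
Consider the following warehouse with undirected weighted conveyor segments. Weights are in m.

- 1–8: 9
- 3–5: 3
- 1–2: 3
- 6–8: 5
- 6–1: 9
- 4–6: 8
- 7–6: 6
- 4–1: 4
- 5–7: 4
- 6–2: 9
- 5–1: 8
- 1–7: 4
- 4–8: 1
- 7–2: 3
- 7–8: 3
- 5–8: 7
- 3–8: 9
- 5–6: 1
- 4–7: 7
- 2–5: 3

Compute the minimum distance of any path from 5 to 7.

Compare a few routes:
5–6–8–7: 1+5+3 = 9
5–7: 4 = 4
5–6–7: 1+6 = 7
5–2–7: 3+3 = 6
The minimum is 4 m via 5–7.

4 m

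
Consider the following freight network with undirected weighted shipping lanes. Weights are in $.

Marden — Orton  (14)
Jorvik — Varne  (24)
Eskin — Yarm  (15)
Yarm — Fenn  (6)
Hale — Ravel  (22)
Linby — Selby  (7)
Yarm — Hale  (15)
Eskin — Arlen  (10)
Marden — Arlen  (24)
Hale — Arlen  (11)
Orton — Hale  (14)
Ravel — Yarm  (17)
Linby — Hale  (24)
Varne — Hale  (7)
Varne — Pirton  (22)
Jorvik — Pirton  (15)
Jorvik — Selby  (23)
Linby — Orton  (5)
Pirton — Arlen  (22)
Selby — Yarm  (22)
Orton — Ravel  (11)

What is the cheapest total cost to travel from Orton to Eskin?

Settle nodes by increasing distance from Orton:
Orton: 0
Linby: 5  (via Orton)
Ravel: 11  (via Orton)
Selby: 12  (via Linby)
Hale: 14  (via Orton)
Marden: 14  (via Orton)
Varne: 21  (via Hale)
Arlen: 25  (via Hale)
Yarm: 28  (via Ravel)
Fenn: 34  (via Yarm)
Jorvik: 35  (via Selby)
Eskin: 35  (via Arlen)
Shortest route: Orton → Hale → Arlen → Eskin = $35.

$35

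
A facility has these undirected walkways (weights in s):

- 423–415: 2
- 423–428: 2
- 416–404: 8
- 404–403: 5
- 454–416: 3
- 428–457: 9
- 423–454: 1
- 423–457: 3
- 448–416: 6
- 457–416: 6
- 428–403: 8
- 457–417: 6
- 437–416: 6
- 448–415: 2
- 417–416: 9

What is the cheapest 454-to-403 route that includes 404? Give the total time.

16 s

Shortest 454→404: 454–416–404 = 11
Shortest 404→403: 404–403 = 5
Total via 404: 11 + 5 = 16 s.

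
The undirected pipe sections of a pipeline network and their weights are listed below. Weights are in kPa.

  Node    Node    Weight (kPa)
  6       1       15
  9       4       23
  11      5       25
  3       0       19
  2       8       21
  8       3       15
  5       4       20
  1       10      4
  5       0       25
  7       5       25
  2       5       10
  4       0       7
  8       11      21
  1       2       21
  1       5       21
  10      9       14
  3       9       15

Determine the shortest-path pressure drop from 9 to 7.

64 kPa

Shortest distances from 9:
9: 0
10: 14  (via 9)
3: 15  (via 9)
1: 18  (via 10)
4: 23  (via 9)
0: 30  (via 4)
8: 30  (via 3)
6: 33  (via 1)
2: 39  (via 1)
5: 39  (via 1)
11: 51  (via 8)
7: 64  (via 5)
Shortest route: 9 → 10 → 1 → 5 → 7 = 64 kPa.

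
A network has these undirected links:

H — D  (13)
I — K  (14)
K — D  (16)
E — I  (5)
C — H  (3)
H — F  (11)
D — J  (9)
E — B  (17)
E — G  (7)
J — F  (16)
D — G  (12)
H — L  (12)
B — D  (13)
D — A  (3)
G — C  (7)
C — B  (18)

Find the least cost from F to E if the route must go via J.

Best F to J: F–J costing 16
Best J to E: J–D–G–E costing 28
Total via J: 16 + 28 = 44.

44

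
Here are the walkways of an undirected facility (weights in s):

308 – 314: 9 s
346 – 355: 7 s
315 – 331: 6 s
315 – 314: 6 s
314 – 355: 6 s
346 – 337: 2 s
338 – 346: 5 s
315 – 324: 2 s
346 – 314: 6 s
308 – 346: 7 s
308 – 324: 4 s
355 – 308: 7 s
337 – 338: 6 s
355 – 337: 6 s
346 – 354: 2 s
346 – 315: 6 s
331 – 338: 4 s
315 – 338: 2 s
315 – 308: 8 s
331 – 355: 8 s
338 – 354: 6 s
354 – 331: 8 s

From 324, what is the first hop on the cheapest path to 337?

Candidate routes:
324 → 315 → 338 → 337: 2+2+6 = 10
324 → 315 → 338 → 346 → 337: 2+2+5+2 = 11
Cheapest is 324 → 315 → 338 → 337 at 10 s.
So from 324 the first move is to 315.

315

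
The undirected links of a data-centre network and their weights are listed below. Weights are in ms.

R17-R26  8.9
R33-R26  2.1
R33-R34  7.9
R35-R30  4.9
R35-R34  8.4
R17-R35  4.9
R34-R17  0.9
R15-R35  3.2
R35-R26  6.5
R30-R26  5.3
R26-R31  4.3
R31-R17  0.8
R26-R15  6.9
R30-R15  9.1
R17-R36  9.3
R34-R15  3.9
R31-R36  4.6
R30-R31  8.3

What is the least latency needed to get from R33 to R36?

Compare a few routes:
R33 - R34 - R17 - R31 - R36: 7.9+0.9+0.8+4.6 = 14.2
R33 - R26 - R17 - R31 - R36: 2.1+8.9+0.8+4.6 = 16.4
R33 - R26 - R31 - R36: 2.1+4.3+4.6 = 11
Cheapest is R33 - R26 - R31 - R36 at 11 ms.

11 ms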